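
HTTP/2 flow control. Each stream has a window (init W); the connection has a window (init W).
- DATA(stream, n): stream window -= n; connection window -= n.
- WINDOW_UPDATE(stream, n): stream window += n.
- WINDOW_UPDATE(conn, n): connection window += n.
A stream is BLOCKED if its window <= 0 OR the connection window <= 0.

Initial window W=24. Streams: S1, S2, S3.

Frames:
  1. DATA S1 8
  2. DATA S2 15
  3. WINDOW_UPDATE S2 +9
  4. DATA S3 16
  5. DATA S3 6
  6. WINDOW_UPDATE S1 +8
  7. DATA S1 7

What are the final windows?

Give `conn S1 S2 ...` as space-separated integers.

Answer: -28 17 18 2

Derivation:
Op 1: conn=16 S1=16 S2=24 S3=24 blocked=[]
Op 2: conn=1 S1=16 S2=9 S3=24 blocked=[]
Op 3: conn=1 S1=16 S2=18 S3=24 blocked=[]
Op 4: conn=-15 S1=16 S2=18 S3=8 blocked=[1, 2, 3]
Op 5: conn=-21 S1=16 S2=18 S3=2 blocked=[1, 2, 3]
Op 6: conn=-21 S1=24 S2=18 S3=2 blocked=[1, 2, 3]
Op 7: conn=-28 S1=17 S2=18 S3=2 blocked=[1, 2, 3]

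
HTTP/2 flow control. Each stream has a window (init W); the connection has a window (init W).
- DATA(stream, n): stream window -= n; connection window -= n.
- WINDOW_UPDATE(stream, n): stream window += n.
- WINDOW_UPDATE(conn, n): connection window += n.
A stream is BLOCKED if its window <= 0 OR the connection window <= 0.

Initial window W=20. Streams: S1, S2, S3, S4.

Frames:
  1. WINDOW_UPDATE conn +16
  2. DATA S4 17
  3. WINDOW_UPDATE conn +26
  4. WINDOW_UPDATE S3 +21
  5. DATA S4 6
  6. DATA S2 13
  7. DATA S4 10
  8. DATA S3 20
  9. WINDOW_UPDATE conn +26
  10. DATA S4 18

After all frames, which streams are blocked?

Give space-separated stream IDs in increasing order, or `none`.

Answer: S4

Derivation:
Op 1: conn=36 S1=20 S2=20 S3=20 S4=20 blocked=[]
Op 2: conn=19 S1=20 S2=20 S3=20 S4=3 blocked=[]
Op 3: conn=45 S1=20 S2=20 S3=20 S4=3 blocked=[]
Op 4: conn=45 S1=20 S2=20 S3=41 S4=3 blocked=[]
Op 5: conn=39 S1=20 S2=20 S3=41 S4=-3 blocked=[4]
Op 6: conn=26 S1=20 S2=7 S3=41 S4=-3 blocked=[4]
Op 7: conn=16 S1=20 S2=7 S3=41 S4=-13 blocked=[4]
Op 8: conn=-4 S1=20 S2=7 S3=21 S4=-13 blocked=[1, 2, 3, 4]
Op 9: conn=22 S1=20 S2=7 S3=21 S4=-13 blocked=[4]
Op 10: conn=4 S1=20 S2=7 S3=21 S4=-31 blocked=[4]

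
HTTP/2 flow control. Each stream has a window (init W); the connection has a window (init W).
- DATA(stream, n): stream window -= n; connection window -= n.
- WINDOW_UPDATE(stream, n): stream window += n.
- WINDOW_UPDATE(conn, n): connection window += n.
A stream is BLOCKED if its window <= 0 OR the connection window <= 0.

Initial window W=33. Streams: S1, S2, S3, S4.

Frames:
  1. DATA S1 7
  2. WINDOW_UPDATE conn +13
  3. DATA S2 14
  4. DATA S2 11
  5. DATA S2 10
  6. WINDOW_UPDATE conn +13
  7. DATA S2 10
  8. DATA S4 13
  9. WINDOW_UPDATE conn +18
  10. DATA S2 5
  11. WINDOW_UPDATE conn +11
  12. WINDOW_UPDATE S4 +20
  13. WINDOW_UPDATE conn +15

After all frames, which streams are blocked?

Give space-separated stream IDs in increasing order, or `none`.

Answer: S2

Derivation:
Op 1: conn=26 S1=26 S2=33 S3=33 S4=33 blocked=[]
Op 2: conn=39 S1=26 S2=33 S3=33 S4=33 blocked=[]
Op 3: conn=25 S1=26 S2=19 S3=33 S4=33 blocked=[]
Op 4: conn=14 S1=26 S2=8 S3=33 S4=33 blocked=[]
Op 5: conn=4 S1=26 S2=-2 S3=33 S4=33 blocked=[2]
Op 6: conn=17 S1=26 S2=-2 S3=33 S4=33 blocked=[2]
Op 7: conn=7 S1=26 S2=-12 S3=33 S4=33 blocked=[2]
Op 8: conn=-6 S1=26 S2=-12 S3=33 S4=20 blocked=[1, 2, 3, 4]
Op 9: conn=12 S1=26 S2=-12 S3=33 S4=20 blocked=[2]
Op 10: conn=7 S1=26 S2=-17 S3=33 S4=20 blocked=[2]
Op 11: conn=18 S1=26 S2=-17 S3=33 S4=20 blocked=[2]
Op 12: conn=18 S1=26 S2=-17 S3=33 S4=40 blocked=[2]
Op 13: conn=33 S1=26 S2=-17 S3=33 S4=40 blocked=[2]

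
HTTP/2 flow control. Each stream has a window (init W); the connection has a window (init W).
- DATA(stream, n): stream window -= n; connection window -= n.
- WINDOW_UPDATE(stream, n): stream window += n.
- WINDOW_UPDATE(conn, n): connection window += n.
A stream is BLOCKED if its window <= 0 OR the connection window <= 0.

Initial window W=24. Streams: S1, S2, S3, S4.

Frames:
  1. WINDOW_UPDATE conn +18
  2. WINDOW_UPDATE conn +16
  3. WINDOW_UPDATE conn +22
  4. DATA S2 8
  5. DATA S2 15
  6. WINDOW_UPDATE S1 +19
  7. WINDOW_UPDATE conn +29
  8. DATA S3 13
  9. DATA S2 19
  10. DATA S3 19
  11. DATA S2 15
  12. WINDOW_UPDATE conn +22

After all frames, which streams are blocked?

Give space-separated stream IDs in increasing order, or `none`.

Op 1: conn=42 S1=24 S2=24 S3=24 S4=24 blocked=[]
Op 2: conn=58 S1=24 S2=24 S3=24 S4=24 blocked=[]
Op 3: conn=80 S1=24 S2=24 S3=24 S4=24 blocked=[]
Op 4: conn=72 S1=24 S2=16 S3=24 S4=24 blocked=[]
Op 5: conn=57 S1=24 S2=1 S3=24 S4=24 blocked=[]
Op 6: conn=57 S1=43 S2=1 S3=24 S4=24 blocked=[]
Op 7: conn=86 S1=43 S2=1 S3=24 S4=24 blocked=[]
Op 8: conn=73 S1=43 S2=1 S3=11 S4=24 blocked=[]
Op 9: conn=54 S1=43 S2=-18 S3=11 S4=24 blocked=[2]
Op 10: conn=35 S1=43 S2=-18 S3=-8 S4=24 blocked=[2, 3]
Op 11: conn=20 S1=43 S2=-33 S3=-8 S4=24 blocked=[2, 3]
Op 12: conn=42 S1=43 S2=-33 S3=-8 S4=24 blocked=[2, 3]

Answer: S2 S3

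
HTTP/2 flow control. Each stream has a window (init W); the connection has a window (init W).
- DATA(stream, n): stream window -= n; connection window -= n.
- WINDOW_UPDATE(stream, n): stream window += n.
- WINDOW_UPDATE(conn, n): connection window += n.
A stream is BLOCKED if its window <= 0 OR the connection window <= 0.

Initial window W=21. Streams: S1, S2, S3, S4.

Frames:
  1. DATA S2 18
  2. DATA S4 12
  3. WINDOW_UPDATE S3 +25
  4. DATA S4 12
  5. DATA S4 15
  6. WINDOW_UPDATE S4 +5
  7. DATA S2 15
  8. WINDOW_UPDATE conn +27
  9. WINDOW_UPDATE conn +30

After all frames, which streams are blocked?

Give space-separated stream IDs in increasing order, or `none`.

Answer: S2 S4

Derivation:
Op 1: conn=3 S1=21 S2=3 S3=21 S4=21 blocked=[]
Op 2: conn=-9 S1=21 S2=3 S3=21 S4=9 blocked=[1, 2, 3, 4]
Op 3: conn=-9 S1=21 S2=3 S3=46 S4=9 blocked=[1, 2, 3, 4]
Op 4: conn=-21 S1=21 S2=3 S3=46 S4=-3 blocked=[1, 2, 3, 4]
Op 5: conn=-36 S1=21 S2=3 S3=46 S4=-18 blocked=[1, 2, 3, 4]
Op 6: conn=-36 S1=21 S2=3 S3=46 S4=-13 blocked=[1, 2, 3, 4]
Op 7: conn=-51 S1=21 S2=-12 S3=46 S4=-13 blocked=[1, 2, 3, 4]
Op 8: conn=-24 S1=21 S2=-12 S3=46 S4=-13 blocked=[1, 2, 3, 4]
Op 9: conn=6 S1=21 S2=-12 S3=46 S4=-13 blocked=[2, 4]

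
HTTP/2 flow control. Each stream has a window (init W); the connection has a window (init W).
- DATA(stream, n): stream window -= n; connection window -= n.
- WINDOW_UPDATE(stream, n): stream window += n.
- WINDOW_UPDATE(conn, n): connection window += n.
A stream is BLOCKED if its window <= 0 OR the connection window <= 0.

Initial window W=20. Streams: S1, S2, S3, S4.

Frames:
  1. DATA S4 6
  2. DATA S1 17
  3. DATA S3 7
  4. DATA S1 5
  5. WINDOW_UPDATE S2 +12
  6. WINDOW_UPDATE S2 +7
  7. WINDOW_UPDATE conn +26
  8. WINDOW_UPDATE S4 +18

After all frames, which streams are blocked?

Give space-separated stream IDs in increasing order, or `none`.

Op 1: conn=14 S1=20 S2=20 S3=20 S4=14 blocked=[]
Op 2: conn=-3 S1=3 S2=20 S3=20 S4=14 blocked=[1, 2, 3, 4]
Op 3: conn=-10 S1=3 S2=20 S3=13 S4=14 blocked=[1, 2, 3, 4]
Op 4: conn=-15 S1=-2 S2=20 S3=13 S4=14 blocked=[1, 2, 3, 4]
Op 5: conn=-15 S1=-2 S2=32 S3=13 S4=14 blocked=[1, 2, 3, 4]
Op 6: conn=-15 S1=-2 S2=39 S3=13 S4=14 blocked=[1, 2, 3, 4]
Op 7: conn=11 S1=-2 S2=39 S3=13 S4=14 blocked=[1]
Op 8: conn=11 S1=-2 S2=39 S3=13 S4=32 blocked=[1]

Answer: S1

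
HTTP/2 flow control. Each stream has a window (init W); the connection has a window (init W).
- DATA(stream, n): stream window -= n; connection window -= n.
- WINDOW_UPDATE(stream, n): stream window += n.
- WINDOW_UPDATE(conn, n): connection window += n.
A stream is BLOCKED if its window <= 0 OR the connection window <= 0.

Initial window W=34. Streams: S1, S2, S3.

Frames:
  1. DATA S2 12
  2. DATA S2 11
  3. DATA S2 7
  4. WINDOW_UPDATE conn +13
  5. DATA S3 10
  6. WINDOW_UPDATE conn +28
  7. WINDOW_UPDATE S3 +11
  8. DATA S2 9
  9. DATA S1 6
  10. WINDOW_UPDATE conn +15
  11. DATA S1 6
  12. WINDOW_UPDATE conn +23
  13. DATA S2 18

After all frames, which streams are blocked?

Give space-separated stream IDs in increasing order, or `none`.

Op 1: conn=22 S1=34 S2=22 S3=34 blocked=[]
Op 2: conn=11 S1=34 S2=11 S3=34 blocked=[]
Op 3: conn=4 S1=34 S2=4 S3=34 blocked=[]
Op 4: conn=17 S1=34 S2=4 S3=34 blocked=[]
Op 5: conn=7 S1=34 S2=4 S3=24 blocked=[]
Op 6: conn=35 S1=34 S2=4 S3=24 blocked=[]
Op 7: conn=35 S1=34 S2=4 S3=35 blocked=[]
Op 8: conn=26 S1=34 S2=-5 S3=35 blocked=[2]
Op 9: conn=20 S1=28 S2=-5 S3=35 blocked=[2]
Op 10: conn=35 S1=28 S2=-5 S3=35 blocked=[2]
Op 11: conn=29 S1=22 S2=-5 S3=35 blocked=[2]
Op 12: conn=52 S1=22 S2=-5 S3=35 blocked=[2]
Op 13: conn=34 S1=22 S2=-23 S3=35 blocked=[2]

Answer: S2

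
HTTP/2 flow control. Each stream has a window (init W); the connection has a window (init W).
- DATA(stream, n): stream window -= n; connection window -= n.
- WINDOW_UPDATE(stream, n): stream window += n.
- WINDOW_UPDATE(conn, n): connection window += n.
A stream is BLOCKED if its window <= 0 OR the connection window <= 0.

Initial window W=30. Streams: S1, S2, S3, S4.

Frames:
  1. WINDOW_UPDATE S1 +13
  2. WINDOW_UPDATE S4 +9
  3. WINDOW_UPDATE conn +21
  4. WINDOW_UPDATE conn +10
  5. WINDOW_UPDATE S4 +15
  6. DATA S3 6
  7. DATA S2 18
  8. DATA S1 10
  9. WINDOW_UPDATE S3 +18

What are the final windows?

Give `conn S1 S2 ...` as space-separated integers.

Answer: 27 33 12 42 54

Derivation:
Op 1: conn=30 S1=43 S2=30 S3=30 S4=30 blocked=[]
Op 2: conn=30 S1=43 S2=30 S3=30 S4=39 blocked=[]
Op 3: conn=51 S1=43 S2=30 S3=30 S4=39 blocked=[]
Op 4: conn=61 S1=43 S2=30 S3=30 S4=39 blocked=[]
Op 5: conn=61 S1=43 S2=30 S3=30 S4=54 blocked=[]
Op 6: conn=55 S1=43 S2=30 S3=24 S4=54 blocked=[]
Op 7: conn=37 S1=43 S2=12 S3=24 S4=54 blocked=[]
Op 8: conn=27 S1=33 S2=12 S3=24 S4=54 blocked=[]
Op 9: conn=27 S1=33 S2=12 S3=42 S4=54 blocked=[]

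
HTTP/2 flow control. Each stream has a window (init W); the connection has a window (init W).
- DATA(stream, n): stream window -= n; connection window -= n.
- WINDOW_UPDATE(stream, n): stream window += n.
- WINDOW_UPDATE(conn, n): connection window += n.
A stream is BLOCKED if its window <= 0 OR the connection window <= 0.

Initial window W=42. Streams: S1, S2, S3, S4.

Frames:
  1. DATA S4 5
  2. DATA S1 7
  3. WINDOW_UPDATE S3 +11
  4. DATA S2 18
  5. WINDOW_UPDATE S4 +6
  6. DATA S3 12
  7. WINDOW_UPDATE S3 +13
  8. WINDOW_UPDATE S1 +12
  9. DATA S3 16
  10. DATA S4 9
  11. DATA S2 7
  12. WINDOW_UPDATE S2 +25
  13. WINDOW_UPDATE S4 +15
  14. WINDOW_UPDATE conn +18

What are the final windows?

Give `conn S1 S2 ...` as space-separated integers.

Op 1: conn=37 S1=42 S2=42 S3=42 S4=37 blocked=[]
Op 2: conn=30 S1=35 S2=42 S3=42 S4=37 blocked=[]
Op 3: conn=30 S1=35 S2=42 S3=53 S4=37 blocked=[]
Op 4: conn=12 S1=35 S2=24 S3=53 S4=37 blocked=[]
Op 5: conn=12 S1=35 S2=24 S3=53 S4=43 blocked=[]
Op 6: conn=0 S1=35 S2=24 S3=41 S4=43 blocked=[1, 2, 3, 4]
Op 7: conn=0 S1=35 S2=24 S3=54 S4=43 blocked=[1, 2, 3, 4]
Op 8: conn=0 S1=47 S2=24 S3=54 S4=43 blocked=[1, 2, 3, 4]
Op 9: conn=-16 S1=47 S2=24 S3=38 S4=43 blocked=[1, 2, 3, 4]
Op 10: conn=-25 S1=47 S2=24 S3=38 S4=34 blocked=[1, 2, 3, 4]
Op 11: conn=-32 S1=47 S2=17 S3=38 S4=34 blocked=[1, 2, 3, 4]
Op 12: conn=-32 S1=47 S2=42 S3=38 S4=34 blocked=[1, 2, 3, 4]
Op 13: conn=-32 S1=47 S2=42 S3=38 S4=49 blocked=[1, 2, 3, 4]
Op 14: conn=-14 S1=47 S2=42 S3=38 S4=49 blocked=[1, 2, 3, 4]

Answer: -14 47 42 38 49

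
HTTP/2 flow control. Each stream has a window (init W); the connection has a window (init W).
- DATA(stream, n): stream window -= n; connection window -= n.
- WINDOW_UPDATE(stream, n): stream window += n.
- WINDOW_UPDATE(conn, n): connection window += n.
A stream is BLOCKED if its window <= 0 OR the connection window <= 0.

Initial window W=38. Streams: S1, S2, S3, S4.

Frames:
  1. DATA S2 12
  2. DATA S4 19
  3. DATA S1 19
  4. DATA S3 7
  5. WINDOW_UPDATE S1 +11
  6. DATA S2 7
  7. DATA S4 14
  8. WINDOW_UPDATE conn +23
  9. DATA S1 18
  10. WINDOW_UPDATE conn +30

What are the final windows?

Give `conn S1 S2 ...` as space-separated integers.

Answer: -5 12 19 31 5

Derivation:
Op 1: conn=26 S1=38 S2=26 S3=38 S4=38 blocked=[]
Op 2: conn=7 S1=38 S2=26 S3=38 S4=19 blocked=[]
Op 3: conn=-12 S1=19 S2=26 S3=38 S4=19 blocked=[1, 2, 3, 4]
Op 4: conn=-19 S1=19 S2=26 S3=31 S4=19 blocked=[1, 2, 3, 4]
Op 5: conn=-19 S1=30 S2=26 S3=31 S4=19 blocked=[1, 2, 3, 4]
Op 6: conn=-26 S1=30 S2=19 S3=31 S4=19 blocked=[1, 2, 3, 4]
Op 7: conn=-40 S1=30 S2=19 S3=31 S4=5 blocked=[1, 2, 3, 4]
Op 8: conn=-17 S1=30 S2=19 S3=31 S4=5 blocked=[1, 2, 3, 4]
Op 9: conn=-35 S1=12 S2=19 S3=31 S4=5 blocked=[1, 2, 3, 4]
Op 10: conn=-5 S1=12 S2=19 S3=31 S4=5 blocked=[1, 2, 3, 4]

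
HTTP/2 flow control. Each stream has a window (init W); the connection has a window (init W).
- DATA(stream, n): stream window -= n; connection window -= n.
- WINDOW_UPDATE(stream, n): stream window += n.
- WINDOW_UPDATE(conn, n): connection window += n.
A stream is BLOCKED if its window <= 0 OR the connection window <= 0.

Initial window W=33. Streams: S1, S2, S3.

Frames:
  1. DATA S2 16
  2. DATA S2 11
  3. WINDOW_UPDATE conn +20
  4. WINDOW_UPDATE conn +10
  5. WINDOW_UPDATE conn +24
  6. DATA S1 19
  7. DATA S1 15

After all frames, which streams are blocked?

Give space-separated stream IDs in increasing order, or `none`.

Op 1: conn=17 S1=33 S2=17 S3=33 blocked=[]
Op 2: conn=6 S1=33 S2=6 S3=33 blocked=[]
Op 3: conn=26 S1=33 S2=6 S3=33 blocked=[]
Op 4: conn=36 S1=33 S2=6 S3=33 blocked=[]
Op 5: conn=60 S1=33 S2=6 S3=33 blocked=[]
Op 6: conn=41 S1=14 S2=6 S3=33 blocked=[]
Op 7: conn=26 S1=-1 S2=6 S3=33 blocked=[1]

Answer: S1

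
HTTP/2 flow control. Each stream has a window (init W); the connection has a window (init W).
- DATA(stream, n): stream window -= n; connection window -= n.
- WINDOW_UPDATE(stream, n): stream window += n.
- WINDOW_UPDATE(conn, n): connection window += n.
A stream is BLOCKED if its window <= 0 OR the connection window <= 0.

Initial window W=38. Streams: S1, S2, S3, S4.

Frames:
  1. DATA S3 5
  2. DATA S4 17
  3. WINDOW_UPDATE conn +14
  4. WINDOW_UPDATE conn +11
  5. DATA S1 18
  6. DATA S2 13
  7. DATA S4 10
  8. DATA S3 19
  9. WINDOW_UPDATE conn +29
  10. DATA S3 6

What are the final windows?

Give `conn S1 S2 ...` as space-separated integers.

Op 1: conn=33 S1=38 S2=38 S3=33 S4=38 blocked=[]
Op 2: conn=16 S1=38 S2=38 S3=33 S4=21 blocked=[]
Op 3: conn=30 S1=38 S2=38 S3=33 S4=21 blocked=[]
Op 4: conn=41 S1=38 S2=38 S3=33 S4=21 blocked=[]
Op 5: conn=23 S1=20 S2=38 S3=33 S4=21 blocked=[]
Op 6: conn=10 S1=20 S2=25 S3=33 S4=21 blocked=[]
Op 7: conn=0 S1=20 S2=25 S3=33 S4=11 blocked=[1, 2, 3, 4]
Op 8: conn=-19 S1=20 S2=25 S3=14 S4=11 blocked=[1, 2, 3, 4]
Op 9: conn=10 S1=20 S2=25 S3=14 S4=11 blocked=[]
Op 10: conn=4 S1=20 S2=25 S3=8 S4=11 blocked=[]

Answer: 4 20 25 8 11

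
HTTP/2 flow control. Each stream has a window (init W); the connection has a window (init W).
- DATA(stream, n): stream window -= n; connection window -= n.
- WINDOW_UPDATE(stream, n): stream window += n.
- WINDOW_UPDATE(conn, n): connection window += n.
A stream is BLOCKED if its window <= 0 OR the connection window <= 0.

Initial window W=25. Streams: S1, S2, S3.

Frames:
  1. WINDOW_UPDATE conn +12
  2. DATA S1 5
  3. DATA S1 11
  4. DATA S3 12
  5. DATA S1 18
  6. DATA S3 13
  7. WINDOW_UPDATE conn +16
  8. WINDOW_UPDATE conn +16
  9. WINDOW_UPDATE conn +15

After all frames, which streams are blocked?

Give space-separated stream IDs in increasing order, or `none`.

Op 1: conn=37 S1=25 S2=25 S3=25 blocked=[]
Op 2: conn=32 S1=20 S2=25 S3=25 blocked=[]
Op 3: conn=21 S1=9 S2=25 S3=25 blocked=[]
Op 4: conn=9 S1=9 S2=25 S3=13 blocked=[]
Op 5: conn=-9 S1=-9 S2=25 S3=13 blocked=[1, 2, 3]
Op 6: conn=-22 S1=-9 S2=25 S3=0 blocked=[1, 2, 3]
Op 7: conn=-6 S1=-9 S2=25 S3=0 blocked=[1, 2, 3]
Op 8: conn=10 S1=-9 S2=25 S3=0 blocked=[1, 3]
Op 9: conn=25 S1=-9 S2=25 S3=0 blocked=[1, 3]

Answer: S1 S3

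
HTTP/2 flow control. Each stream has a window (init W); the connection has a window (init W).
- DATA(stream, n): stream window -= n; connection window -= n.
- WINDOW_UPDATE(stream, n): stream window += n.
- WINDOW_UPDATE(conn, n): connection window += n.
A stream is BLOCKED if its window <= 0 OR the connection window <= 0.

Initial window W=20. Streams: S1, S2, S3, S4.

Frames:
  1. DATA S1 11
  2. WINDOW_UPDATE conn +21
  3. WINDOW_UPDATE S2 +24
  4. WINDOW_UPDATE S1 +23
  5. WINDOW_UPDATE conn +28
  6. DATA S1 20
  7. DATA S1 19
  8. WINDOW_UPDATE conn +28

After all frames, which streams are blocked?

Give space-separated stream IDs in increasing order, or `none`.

Answer: S1

Derivation:
Op 1: conn=9 S1=9 S2=20 S3=20 S4=20 blocked=[]
Op 2: conn=30 S1=9 S2=20 S3=20 S4=20 blocked=[]
Op 3: conn=30 S1=9 S2=44 S3=20 S4=20 blocked=[]
Op 4: conn=30 S1=32 S2=44 S3=20 S4=20 blocked=[]
Op 5: conn=58 S1=32 S2=44 S3=20 S4=20 blocked=[]
Op 6: conn=38 S1=12 S2=44 S3=20 S4=20 blocked=[]
Op 7: conn=19 S1=-7 S2=44 S3=20 S4=20 blocked=[1]
Op 8: conn=47 S1=-7 S2=44 S3=20 S4=20 blocked=[1]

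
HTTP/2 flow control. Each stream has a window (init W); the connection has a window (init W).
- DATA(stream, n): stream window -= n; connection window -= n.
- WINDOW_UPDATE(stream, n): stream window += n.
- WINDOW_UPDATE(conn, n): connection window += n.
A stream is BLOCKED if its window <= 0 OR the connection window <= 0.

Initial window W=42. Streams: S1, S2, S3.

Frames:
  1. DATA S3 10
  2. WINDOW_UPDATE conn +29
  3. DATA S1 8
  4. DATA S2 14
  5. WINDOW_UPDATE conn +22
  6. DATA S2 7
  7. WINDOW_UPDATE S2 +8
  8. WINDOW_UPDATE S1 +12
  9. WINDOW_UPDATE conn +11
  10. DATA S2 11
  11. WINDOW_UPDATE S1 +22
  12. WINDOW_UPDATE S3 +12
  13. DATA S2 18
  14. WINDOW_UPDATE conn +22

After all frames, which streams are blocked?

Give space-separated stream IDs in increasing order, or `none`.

Answer: S2

Derivation:
Op 1: conn=32 S1=42 S2=42 S3=32 blocked=[]
Op 2: conn=61 S1=42 S2=42 S3=32 blocked=[]
Op 3: conn=53 S1=34 S2=42 S3=32 blocked=[]
Op 4: conn=39 S1=34 S2=28 S3=32 blocked=[]
Op 5: conn=61 S1=34 S2=28 S3=32 blocked=[]
Op 6: conn=54 S1=34 S2=21 S3=32 blocked=[]
Op 7: conn=54 S1=34 S2=29 S3=32 blocked=[]
Op 8: conn=54 S1=46 S2=29 S3=32 blocked=[]
Op 9: conn=65 S1=46 S2=29 S3=32 blocked=[]
Op 10: conn=54 S1=46 S2=18 S3=32 blocked=[]
Op 11: conn=54 S1=68 S2=18 S3=32 blocked=[]
Op 12: conn=54 S1=68 S2=18 S3=44 blocked=[]
Op 13: conn=36 S1=68 S2=0 S3=44 blocked=[2]
Op 14: conn=58 S1=68 S2=0 S3=44 blocked=[2]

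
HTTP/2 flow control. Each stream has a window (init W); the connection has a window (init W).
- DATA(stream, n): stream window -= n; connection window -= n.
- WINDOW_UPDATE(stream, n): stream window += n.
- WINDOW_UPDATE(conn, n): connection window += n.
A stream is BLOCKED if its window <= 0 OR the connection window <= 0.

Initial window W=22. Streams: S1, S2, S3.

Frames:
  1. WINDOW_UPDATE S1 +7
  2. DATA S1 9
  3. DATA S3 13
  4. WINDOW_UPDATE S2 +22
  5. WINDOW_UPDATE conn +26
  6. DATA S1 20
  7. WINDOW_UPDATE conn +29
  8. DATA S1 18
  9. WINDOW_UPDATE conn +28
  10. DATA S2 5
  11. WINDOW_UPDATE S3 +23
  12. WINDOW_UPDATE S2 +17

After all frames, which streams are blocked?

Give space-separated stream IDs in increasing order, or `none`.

Op 1: conn=22 S1=29 S2=22 S3=22 blocked=[]
Op 2: conn=13 S1=20 S2=22 S3=22 blocked=[]
Op 3: conn=0 S1=20 S2=22 S3=9 blocked=[1, 2, 3]
Op 4: conn=0 S1=20 S2=44 S3=9 blocked=[1, 2, 3]
Op 5: conn=26 S1=20 S2=44 S3=9 blocked=[]
Op 6: conn=6 S1=0 S2=44 S3=9 blocked=[1]
Op 7: conn=35 S1=0 S2=44 S3=9 blocked=[1]
Op 8: conn=17 S1=-18 S2=44 S3=9 blocked=[1]
Op 9: conn=45 S1=-18 S2=44 S3=9 blocked=[1]
Op 10: conn=40 S1=-18 S2=39 S3=9 blocked=[1]
Op 11: conn=40 S1=-18 S2=39 S3=32 blocked=[1]
Op 12: conn=40 S1=-18 S2=56 S3=32 blocked=[1]

Answer: S1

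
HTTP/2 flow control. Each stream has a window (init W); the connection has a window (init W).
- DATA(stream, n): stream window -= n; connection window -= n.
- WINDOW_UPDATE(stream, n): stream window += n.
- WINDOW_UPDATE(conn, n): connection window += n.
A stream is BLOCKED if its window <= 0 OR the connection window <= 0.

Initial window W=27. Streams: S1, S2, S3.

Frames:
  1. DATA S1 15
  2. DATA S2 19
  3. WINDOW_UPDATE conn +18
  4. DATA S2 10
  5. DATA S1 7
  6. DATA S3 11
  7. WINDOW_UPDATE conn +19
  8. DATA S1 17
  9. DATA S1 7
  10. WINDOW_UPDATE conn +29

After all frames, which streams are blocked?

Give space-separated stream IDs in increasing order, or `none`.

Answer: S1 S2

Derivation:
Op 1: conn=12 S1=12 S2=27 S3=27 blocked=[]
Op 2: conn=-7 S1=12 S2=8 S3=27 blocked=[1, 2, 3]
Op 3: conn=11 S1=12 S2=8 S3=27 blocked=[]
Op 4: conn=1 S1=12 S2=-2 S3=27 blocked=[2]
Op 5: conn=-6 S1=5 S2=-2 S3=27 blocked=[1, 2, 3]
Op 6: conn=-17 S1=5 S2=-2 S3=16 blocked=[1, 2, 3]
Op 7: conn=2 S1=5 S2=-2 S3=16 blocked=[2]
Op 8: conn=-15 S1=-12 S2=-2 S3=16 blocked=[1, 2, 3]
Op 9: conn=-22 S1=-19 S2=-2 S3=16 blocked=[1, 2, 3]
Op 10: conn=7 S1=-19 S2=-2 S3=16 blocked=[1, 2]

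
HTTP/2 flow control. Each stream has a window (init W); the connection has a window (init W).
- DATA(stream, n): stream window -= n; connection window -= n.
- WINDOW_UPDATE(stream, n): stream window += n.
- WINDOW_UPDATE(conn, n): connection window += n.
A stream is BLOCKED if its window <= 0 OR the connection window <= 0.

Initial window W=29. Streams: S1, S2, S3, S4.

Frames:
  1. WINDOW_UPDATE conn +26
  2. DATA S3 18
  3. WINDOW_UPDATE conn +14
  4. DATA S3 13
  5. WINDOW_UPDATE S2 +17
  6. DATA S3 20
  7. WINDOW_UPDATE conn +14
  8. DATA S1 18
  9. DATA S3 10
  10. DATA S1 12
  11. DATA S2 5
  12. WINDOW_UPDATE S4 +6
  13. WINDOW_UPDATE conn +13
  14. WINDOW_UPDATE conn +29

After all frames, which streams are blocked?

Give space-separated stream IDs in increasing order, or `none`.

Op 1: conn=55 S1=29 S2=29 S3=29 S4=29 blocked=[]
Op 2: conn=37 S1=29 S2=29 S3=11 S4=29 blocked=[]
Op 3: conn=51 S1=29 S2=29 S3=11 S4=29 blocked=[]
Op 4: conn=38 S1=29 S2=29 S3=-2 S4=29 blocked=[3]
Op 5: conn=38 S1=29 S2=46 S3=-2 S4=29 blocked=[3]
Op 6: conn=18 S1=29 S2=46 S3=-22 S4=29 blocked=[3]
Op 7: conn=32 S1=29 S2=46 S3=-22 S4=29 blocked=[3]
Op 8: conn=14 S1=11 S2=46 S3=-22 S4=29 blocked=[3]
Op 9: conn=4 S1=11 S2=46 S3=-32 S4=29 blocked=[3]
Op 10: conn=-8 S1=-1 S2=46 S3=-32 S4=29 blocked=[1, 2, 3, 4]
Op 11: conn=-13 S1=-1 S2=41 S3=-32 S4=29 blocked=[1, 2, 3, 4]
Op 12: conn=-13 S1=-1 S2=41 S3=-32 S4=35 blocked=[1, 2, 3, 4]
Op 13: conn=0 S1=-1 S2=41 S3=-32 S4=35 blocked=[1, 2, 3, 4]
Op 14: conn=29 S1=-1 S2=41 S3=-32 S4=35 blocked=[1, 3]

Answer: S1 S3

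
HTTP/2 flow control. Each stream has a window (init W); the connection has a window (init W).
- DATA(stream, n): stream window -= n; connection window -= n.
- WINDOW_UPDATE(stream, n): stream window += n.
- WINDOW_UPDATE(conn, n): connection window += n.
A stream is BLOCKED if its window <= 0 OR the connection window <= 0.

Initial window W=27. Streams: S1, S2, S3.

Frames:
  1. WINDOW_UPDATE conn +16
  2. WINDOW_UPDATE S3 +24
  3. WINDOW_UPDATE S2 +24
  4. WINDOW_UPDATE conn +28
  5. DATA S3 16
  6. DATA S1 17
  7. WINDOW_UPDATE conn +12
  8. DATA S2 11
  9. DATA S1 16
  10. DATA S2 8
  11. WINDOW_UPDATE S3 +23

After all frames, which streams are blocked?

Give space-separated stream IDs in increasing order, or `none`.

Op 1: conn=43 S1=27 S2=27 S3=27 blocked=[]
Op 2: conn=43 S1=27 S2=27 S3=51 blocked=[]
Op 3: conn=43 S1=27 S2=51 S3=51 blocked=[]
Op 4: conn=71 S1=27 S2=51 S3=51 blocked=[]
Op 5: conn=55 S1=27 S2=51 S3=35 blocked=[]
Op 6: conn=38 S1=10 S2=51 S3=35 blocked=[]
Op 7: conn=50 S1=10 S2=51 S3=35 blocked=[]
Op 8: conn=39 S1=10 S2=40 S3=35 blocked=[]
Op 9: conn=23 S1=-6 S2=40 S3=35 blocked=[1]
Op 10: conn=15 S1=-6 S2=32 S3=35 blocked=[1]
Op 11: conn=15 S1=-6 S2=32 S3=58 blocked=[1]

Answer: S1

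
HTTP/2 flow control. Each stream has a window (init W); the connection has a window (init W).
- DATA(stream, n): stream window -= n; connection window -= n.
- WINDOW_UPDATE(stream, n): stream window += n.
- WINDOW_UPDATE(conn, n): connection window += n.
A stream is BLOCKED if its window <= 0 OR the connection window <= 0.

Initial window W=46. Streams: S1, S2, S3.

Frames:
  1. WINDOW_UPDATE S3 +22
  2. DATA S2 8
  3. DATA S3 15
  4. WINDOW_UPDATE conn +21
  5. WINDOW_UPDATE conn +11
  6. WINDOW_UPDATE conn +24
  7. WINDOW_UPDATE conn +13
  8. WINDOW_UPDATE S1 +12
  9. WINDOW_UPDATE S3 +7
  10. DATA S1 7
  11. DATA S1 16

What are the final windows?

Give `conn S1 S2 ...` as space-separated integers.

Op 1: conn=46 S1=46 S2=46 S3=68 blocked=[]
Op 2: conn=38 S1=46 S2=38 S3=68 blocked=[]
Op 3: conn=23 S1=46 S2=38 S3=53 blocked=[]
Op 4: conn=44 S1=46 S2=38 S3=53 blocked=[]
Op 5: conn=55 S1=46 S2=38 S3=53 blocked=[]
Op 6: conn=79 S1=46 S2=38 S3=53 blocked=[]
Op 7: conn=92 S1=46 S2=38 S3=53 blocked=[]
Op 8: conn=92 S1=58 S2=38 S3=53 blocked=[]
Op 9: conn=92 S1=58 S2=38 S3=60 blocked=[]
Op 10: conn=85 S1=51 S2=38 S3=60 blocked=[]
Op 11: conn=69 S1=35 S2=38 S3=60 blocked=[]

Answer: 69 35 38 60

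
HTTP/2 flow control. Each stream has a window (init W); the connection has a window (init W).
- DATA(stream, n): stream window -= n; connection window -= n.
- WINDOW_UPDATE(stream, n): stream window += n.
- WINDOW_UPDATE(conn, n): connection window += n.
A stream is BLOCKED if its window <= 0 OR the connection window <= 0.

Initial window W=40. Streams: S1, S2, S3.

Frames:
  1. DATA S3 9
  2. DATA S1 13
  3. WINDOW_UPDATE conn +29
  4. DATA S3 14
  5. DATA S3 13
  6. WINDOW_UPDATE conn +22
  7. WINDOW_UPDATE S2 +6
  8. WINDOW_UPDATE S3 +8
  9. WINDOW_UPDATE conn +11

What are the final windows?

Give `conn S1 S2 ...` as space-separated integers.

Op 1: conn=31 S1=40 S2=40 S3=31 blocked=[]
Op 2: conn=18 S1=27 S2=40 S3=31 blocked=[]
Op 3: conn=47 S1=27 S2=40 S3=31 blocked=[]
Op 4: conn=33 S1=27 S2=40 S3=17 blocked=[]
Op 5: conn=20 S1=27 S2=40 S3=4 blocked=[]
Op 6: conn=42 S1=27 S2=40 S3=4 blocked=[]
Op 7: conn=42 S1=27 S2=46 S3=4 blocked=[]
Op 8: conn=42 S1=27 S2=46 S3=12 blocked=[]
Op 9: conn=53 S1=27 S2=46 S3=12 blocked=[]

Answer: 53 27 46 12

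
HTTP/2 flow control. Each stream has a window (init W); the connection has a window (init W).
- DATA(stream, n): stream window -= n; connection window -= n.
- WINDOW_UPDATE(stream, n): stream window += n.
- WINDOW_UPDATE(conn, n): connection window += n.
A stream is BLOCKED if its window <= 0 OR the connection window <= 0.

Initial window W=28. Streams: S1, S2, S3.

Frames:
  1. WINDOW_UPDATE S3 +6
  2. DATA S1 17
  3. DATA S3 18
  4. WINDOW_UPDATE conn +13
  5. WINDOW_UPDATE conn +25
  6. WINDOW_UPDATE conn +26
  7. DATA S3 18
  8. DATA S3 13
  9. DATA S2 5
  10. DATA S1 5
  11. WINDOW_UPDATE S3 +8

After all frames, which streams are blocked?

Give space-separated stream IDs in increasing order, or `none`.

Answer: S3

Derivation:
Op 1: conn=28 S1=28 S2=28 S3=34 blocked=[]
Op 2: conn=11 S1=11 S2=28 S3=34 blocked=[]
Op 3: conn=-7 S1=11 S2=28 S3=16 blocked=[1, 2, 3]
Op 4: conn=6 S1=11 S2=28 S3=16 blocked=[]
Op 5: conn=31 S1=11 S2=28 S3=16 blocked=[]
Op 6: conn=57 S1=11 S2=28 S3=16 blocked=[]
Op 7: conn=39 S1=11 S2=28 S3=-2 blocked=[3]
Op 8: conn=26 S1=11 S2=28 S3=-15 blocked=[3]
Op 9: conn=21 S1=11 S2=23 S3=-15 blocked=[3]
Op 10: conn=16 S1=6 S2=23 S3=-15 blocked=[3]
Op 11: conn=16 S1=6 S2=23 S3=-7 blocked=[3]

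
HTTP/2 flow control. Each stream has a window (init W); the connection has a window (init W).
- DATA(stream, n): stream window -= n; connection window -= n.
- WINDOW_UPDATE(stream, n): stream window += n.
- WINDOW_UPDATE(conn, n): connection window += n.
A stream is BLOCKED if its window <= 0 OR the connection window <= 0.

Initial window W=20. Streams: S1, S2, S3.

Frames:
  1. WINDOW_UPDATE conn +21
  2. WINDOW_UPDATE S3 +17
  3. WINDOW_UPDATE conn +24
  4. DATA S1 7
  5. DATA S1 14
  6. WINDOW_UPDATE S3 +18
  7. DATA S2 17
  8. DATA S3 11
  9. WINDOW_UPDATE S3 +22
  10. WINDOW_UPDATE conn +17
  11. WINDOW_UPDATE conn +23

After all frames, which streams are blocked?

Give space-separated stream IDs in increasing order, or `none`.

Op 1: conn=41 S1=20 S2=20 S3=20 blocked=[]
Op 2: conn=41 S1=20 S2=20 S3=37 blocked=[]
Op 3: conn=65 S1=20 S2=20 S3=37 blocked=[]
Op 4: conn=58 S1=13 S2=20 S3=37 blocked=[]
Op 5: conn=44 S1=-1 S2=20 S3=37 blocked=[1]
Op 6: conn=44 S1=-1 S2=20 S3=55 blocked=[1]
Op 7: conn=27 S1=-1 S2=3 S3=55 blocked=[1]
Op 8: conn=16 S1=-1 S2=3 S3=44 blocked=[1]
Op 9: conn=16 S1=-1 S2=3 S3=66 blocked=[1]
Op 10: conn=33 S1=-1 S2=3 S3=66 blocked=[1]
Op 11: conn=56 S1=-1 S2=3 S3=66 blocked=[1]

Answer: S1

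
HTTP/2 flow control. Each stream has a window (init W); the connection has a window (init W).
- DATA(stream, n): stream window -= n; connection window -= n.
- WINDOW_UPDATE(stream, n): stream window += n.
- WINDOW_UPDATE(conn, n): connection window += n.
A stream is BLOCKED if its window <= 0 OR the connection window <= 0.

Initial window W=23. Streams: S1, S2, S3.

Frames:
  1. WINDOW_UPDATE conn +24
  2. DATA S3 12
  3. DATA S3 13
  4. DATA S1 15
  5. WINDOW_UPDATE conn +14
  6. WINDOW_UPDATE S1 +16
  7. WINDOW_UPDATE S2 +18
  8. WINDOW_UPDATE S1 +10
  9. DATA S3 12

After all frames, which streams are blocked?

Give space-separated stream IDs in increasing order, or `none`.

Answer: S3

Derivation:
Op 1: conn=47 S1=23 S2=23 S3=23 blocked=[]
Op 2: conn=35 S1=23 S2=23 S3=11 blocked=[]
Op 3: conn=22 S1=23 S2=23 S3=-2 blocked=[3]
Op 4: conn=7 S1=8 S2=23 S3=-2 blocked=[3]
Op 5: conn=21 S1=8 S2=23 S3=-2 blocked=[3]
Op 6: conn=21 S1=24 S2=23 S3=-2 blocked=[3]
Op 7: conn=21 S1=24 S2=41 S3=-2 blocked=[3]
Op 8: conn=21 S1=34 S2=41 S3=-2 blocked=[3]
Op 9: conn=9 S1=34 S2=41 S3=-14 blocked=[3]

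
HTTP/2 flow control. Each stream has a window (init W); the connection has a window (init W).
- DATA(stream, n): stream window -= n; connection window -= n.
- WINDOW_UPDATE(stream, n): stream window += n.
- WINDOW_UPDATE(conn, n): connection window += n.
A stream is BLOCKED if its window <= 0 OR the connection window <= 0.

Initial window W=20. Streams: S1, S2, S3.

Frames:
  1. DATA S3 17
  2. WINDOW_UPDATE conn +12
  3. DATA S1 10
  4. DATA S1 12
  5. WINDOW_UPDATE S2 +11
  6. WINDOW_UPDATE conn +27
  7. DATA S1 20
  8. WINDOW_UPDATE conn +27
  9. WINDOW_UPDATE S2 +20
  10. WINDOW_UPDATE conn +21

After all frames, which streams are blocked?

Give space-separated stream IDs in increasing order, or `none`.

Op 1: conn=3 S1=20 S2=20 S3=3 blocked=[]
Op 2: conn=15 S1=20 S2=20 S3=3 blocked=[]
Op 3: conn=5 S1=10 S2=20 S3=3 blocked=[]
Op 4: conn=-7 S1=-2 S2=20 S3=3 blocked=[1, 2, 3]
Op 5: conn=-7 S1=-2 S2=31 S3=3 blocked=[1, 2, 3]
Op 6: conn=20 S1=-2 S2=31 S3=3 blocked=[1]
Op 7: conn=0 S1=-22 S2=31 S3=3 blocked=[1, 2, 3]
Op 8: conn=27 S1=-22 S2=31 S3=3 blocked=[1]
Op 9: conn=27 S1=-22 S2=51 S3=3 blocked=[1]
Op 10: conn=48 S1=-22 S2=51 S3=3 blocked=[1]

Answer: S1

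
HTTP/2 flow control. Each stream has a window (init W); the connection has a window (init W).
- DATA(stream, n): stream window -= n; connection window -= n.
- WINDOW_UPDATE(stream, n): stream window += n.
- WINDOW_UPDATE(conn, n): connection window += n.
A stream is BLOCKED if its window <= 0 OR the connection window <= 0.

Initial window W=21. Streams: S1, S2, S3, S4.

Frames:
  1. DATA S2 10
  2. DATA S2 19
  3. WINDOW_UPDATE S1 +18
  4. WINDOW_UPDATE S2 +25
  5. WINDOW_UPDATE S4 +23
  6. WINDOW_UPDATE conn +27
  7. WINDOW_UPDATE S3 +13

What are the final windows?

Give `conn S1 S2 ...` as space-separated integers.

Answer: 19 39 17 34 44

Derivation:
Op 1: conn=11 S1=21 S2=11 S3=21 S4=21 blocked=[]
Op 2: conn=-8 S1=21 S2=-8 S3=21 S4=21 blocked=[1, 2, 3, 4]
Op 3: conn=-8 S1=39 S2=-8 S3=21 S4=21 blocked=[1, 2, 3, 4]
Op 4: conn=-8 S1=39 S2=17 S3=21 S4=21 blocked=[1, 2, 3, 4]
Op 5: conn=-8 S1=39 S2=17 S3=21 S4=44 blocked=[1, 2, 3, 4]
Op 6: conn=19 S1=39 S2=17 S3=21 S4=44 blocked=[]
Op 7: conn=19 S1=39 S2=17 S3=34 S4=44 blocked=[]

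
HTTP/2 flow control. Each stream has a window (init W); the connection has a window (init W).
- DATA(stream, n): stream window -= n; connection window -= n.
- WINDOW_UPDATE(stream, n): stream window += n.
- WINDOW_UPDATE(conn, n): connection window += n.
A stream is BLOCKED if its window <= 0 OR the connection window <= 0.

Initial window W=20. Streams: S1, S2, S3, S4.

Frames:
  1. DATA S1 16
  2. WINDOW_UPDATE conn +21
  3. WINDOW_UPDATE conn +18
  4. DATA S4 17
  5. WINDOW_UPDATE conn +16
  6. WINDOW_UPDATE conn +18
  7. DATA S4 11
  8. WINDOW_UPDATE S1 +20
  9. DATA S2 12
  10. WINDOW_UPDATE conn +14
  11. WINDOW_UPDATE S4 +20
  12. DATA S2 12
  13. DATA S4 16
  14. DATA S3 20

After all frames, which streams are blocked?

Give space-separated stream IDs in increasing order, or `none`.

Answer: S2 S3 S4

Derivation:
Op 1: conn=4 S1=4 S2=20 S3=20 S4=20 blocked=[]
Op 2: conn=25 S1=4 S2=20 S3=20 S4=20 blocked=[]
Op 3: conn=43 S1=4 S2=20 S3=20 S4=20 blocked=[]
Op 4: conn=26 S1=4 S2=20 S3=20 S4=3 blocked=[]
Op 5: conn=42 S1=4 S2=20 S3=20 S4=3 blocked=[]
Op 6: conn=60 S1=4 S2=20 S3=20 S4=3 blocked=[]
Op 7: conn=49 S1=4 S2=20 S3=20 S4=-8 blocked=[4]
Op 8: conn=49 S1=24 S2=20 S3=20 S4=-8 blocked=[4]
Op 9: conn=37 S1=24 S2=8 S3=20 S4=-8 blocked=[4]
Op 10: conn=51 S1=24 S2=8 S3=20 S4=-8 blocked=[4]
Op 11: conn=51 S1=24 S2=8 S3=20 S4=12 blocked=[]
Op 12: conn=39 S1=24 S2=-4 S3=20 S4=12 blocked=[2]
Op 13: conn=23 S1=24 S2=-4 S3=20 S4=-4 blocked=[2, 4]
Op 14: conn=3 S1=24 S2=-4 S3=0 S4=-4 blocked=[2, 3, 4]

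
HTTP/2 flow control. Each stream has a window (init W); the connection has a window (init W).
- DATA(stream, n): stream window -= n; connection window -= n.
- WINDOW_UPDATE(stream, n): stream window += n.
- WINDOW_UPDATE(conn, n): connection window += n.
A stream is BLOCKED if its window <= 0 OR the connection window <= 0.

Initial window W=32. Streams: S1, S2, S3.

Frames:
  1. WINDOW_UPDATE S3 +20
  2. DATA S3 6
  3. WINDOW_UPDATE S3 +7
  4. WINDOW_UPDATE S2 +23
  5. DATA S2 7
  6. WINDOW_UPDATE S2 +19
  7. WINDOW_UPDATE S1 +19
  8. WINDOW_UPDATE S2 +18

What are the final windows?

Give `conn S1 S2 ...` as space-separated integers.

Answer: 19 51 85 53

Derivation:
Op 1: conn=32 S1=32 S2=32 S3=52 blocked=[]
Op 2: conn=26 S1=32 S2=32 S3=46 blocked=[]
Op 3: conn=26 S1=32 S2=32 S3=53 blocked=[]
Op 4: conn=26 S1=32 S2=55 S3=53 blocked=[]
Op 5: conn=19 S1=32 S2=48 S3=53 blocked=[]
Op 6: conn=19 S1=32 S2=67 S3=53 blocked=[]
Op 7: conn=19 S1=51 S2=67 S3=53 blocked=[]
Op 8: conn=19 S1=51 S2=85 S3=53 blocked=[]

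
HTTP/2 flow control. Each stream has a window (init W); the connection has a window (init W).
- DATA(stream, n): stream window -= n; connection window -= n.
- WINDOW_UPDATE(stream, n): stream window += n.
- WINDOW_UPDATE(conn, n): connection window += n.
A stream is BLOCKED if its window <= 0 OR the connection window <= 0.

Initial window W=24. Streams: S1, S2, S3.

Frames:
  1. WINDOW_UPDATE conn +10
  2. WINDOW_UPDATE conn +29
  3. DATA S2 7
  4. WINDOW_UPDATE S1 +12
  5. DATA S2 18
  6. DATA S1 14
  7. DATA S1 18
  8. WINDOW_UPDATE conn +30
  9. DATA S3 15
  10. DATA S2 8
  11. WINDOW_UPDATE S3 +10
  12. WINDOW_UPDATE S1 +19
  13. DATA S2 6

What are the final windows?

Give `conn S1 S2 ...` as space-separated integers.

Answer: 7 23 -15 19

Derivation:
Op 1: conn=34 S1=24 S2=24 S3=24 blocked=[]
Op 2: conn=63 S1=24 S2=24 S3=24 blocked=[]
Op 3: conn=56 S1=24 S2=17 S3=24 blocked=[]
Op 4: conn=56 S1=36 S2=17 S3=24 blocked=[]
Op 5: conn=38 S1=36 S2=-1 S3=24 blocked=[2]
Op 6: conn=24 S1=22 S2=-1 S3=24 blocked=[2]
Op 7: conn=6 S1=4 S2=-1 S3=24 blocked=[2]
Op 8: conn=36 S1=4 S2=-1 S3=24 blocked=[2]
Op 9: conn=21 S1=4 S2=-1 S3=9 blocked=[2]
Op 10: conn=13 S1=4 S2=-9 S3=9 blocked=[2]
Op 11: conn=13 S1=4 S2=-9 S3=19 blocked=[2]
Op 12: conn=13 S1=23 S2=-9 S3=19 blocked=[2]
Op 13: conn=7 S1=23 S2=-15 S3=19 blocked=[2]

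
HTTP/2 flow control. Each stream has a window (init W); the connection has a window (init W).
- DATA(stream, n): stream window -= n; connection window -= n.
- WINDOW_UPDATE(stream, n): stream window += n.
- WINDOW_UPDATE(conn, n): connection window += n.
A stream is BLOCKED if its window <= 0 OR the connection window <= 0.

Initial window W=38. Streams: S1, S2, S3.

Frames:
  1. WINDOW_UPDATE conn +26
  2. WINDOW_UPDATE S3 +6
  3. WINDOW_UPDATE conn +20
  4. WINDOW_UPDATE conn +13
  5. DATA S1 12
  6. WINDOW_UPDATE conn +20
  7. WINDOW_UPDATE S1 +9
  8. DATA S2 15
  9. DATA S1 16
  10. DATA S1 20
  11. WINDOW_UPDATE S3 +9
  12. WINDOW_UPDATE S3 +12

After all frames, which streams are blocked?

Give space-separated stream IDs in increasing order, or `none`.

Op 1: conn=64 S1=38 S2=38 S3=38 blocked=[]
Op 2: conn=64 S1=38 S2=38 S3=44 blocked=[]
Op 3: conn=84 S1=38 S2=38 S3=44 blocked=[]
Op 4: conn=97 S1=38 S2=38 S3=44 blocked=[]
Op 5: conn=85 S1=26 S2=38 S3=44 blocked=[]
Op 6: conn=105 S1=26 S2=38 S3=44 blocked=[]
Op 7: conn=105 S1=35 S2=38 S3=44 blocked=[]
Op 8: conn=90 S1=35 S2=23 S3=44 blocked=[]
Op 9: conn=74 S1=19 S2=23 S3=44 blocked=[]
Op 10: conn=54 S1=-1 S2=23 S3=44 blocked=[1]
Op 11: conn=54 S1=-1 S2=23 S3=53 blocked=[1]
Op 12: conn=54 S1=-1 S2=23 S3=65 blocked=[1]

Answer: S1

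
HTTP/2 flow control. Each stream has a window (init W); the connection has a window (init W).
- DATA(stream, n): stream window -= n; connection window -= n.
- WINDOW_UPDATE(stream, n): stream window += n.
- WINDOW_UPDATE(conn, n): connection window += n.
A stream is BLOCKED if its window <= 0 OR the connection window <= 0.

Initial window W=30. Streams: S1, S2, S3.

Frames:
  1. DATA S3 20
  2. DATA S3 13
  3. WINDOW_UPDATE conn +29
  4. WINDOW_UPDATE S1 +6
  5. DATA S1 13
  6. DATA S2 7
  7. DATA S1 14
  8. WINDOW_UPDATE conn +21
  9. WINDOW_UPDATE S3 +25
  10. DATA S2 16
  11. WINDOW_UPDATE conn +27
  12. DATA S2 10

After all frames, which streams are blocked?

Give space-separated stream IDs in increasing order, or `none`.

Answer: S2

Derivation:
Op 1: conn=10 S1=30 S2=30 S3=10 blocked=[]
Op 2: conn=-3 S1=30 S2=30 S3=-3 blocked=[1, 2, 3]
Op 3: conn=26 S1=30 S2=30 S3=-3 blocked=[3]
Op 4: conn=26 S1=36 S2=30 S3=-3 blocked=[3]
Op 5: conn=13 S1=23 S2=30 S3=-3 blocked=[3]
Op 6: conn=6 S1=23 S2=23 S3=-3 blocked=[3]
Op 7: conn=-8 S1=9 S2=23 S3=-3 blocked=[1, 2, 3]
Op 8: conn=13 S1=9 S2=23 S3=-3 blocked=[3]
Op 9: conn=13 S1=9 S2=23 S3=22 blocked=[]
Op 10: conn=-3 S1=9 S2=7 S3=22 blocked=[1, 2, 3]
Op 11: conn=24 S1=9 S2=7 S3=22 blocked=[]
Op 12: conn=14 S1=9 S2=-3 S3=22 blocked=[2]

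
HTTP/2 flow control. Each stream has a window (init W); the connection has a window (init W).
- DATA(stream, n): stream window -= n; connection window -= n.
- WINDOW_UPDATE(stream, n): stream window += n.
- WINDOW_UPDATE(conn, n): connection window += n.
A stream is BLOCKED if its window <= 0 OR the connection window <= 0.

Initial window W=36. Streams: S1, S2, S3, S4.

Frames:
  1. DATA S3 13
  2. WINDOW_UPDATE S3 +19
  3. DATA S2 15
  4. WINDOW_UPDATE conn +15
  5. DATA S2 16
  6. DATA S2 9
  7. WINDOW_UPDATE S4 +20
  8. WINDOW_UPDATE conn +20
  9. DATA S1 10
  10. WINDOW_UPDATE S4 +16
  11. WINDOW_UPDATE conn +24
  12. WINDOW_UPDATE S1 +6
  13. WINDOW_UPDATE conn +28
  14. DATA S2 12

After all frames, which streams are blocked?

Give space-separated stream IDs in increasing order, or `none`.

Op 1: conn=23 S1=36 S2=36 S3=23 S4=36 blocked=[]
Op 2: conn=23 S1=36 S2=36 S3=42 S4=36 blocked=[]
Op 3: conn=8 S1=36 S2=21 S3=42 S4=36 blocked=[]
Op 4: conn=23 S1=36 S2=21 S3=42 S4=36 blocked=[]
Op 5: conn=7 S1=36 S2=5 S3=42 S4=36 blocked=[]
Op 6: conn=-2 S1=36 S2=-4 S3=42 S4=36 blocked=[1, 2, 3, 4]
Op 7: conn=-2 S1=36 S2=-4 S3=42 S4=56 blocked=[1, 2, 3, 4]
Op 8: conn=18 S1=36 S2=-4 S3=42 S4=56 blocked=[2]
Op 9: conn=8 S1=26 S2=-4 S3=42 S4=56 blocked=[2]
Op 10: conn=8 S1=26 S2=-4 S3=42 S4=72 blocked=[2]
Op 11: conn=32 S1=26 S2=-4 S3=42 S4=72 blocked=[2]
Op 12: conn=32 S1=32 S2=-4 S3=42 S4=72 blocked=[2]
Op 13: conn=60 S1=32 S2=-4 S3=42 S4=72 blocked=[2]
Op 14: conn=48 S1=32 S2=-16 S3=42 S4=72 blocked=[2]

Answer: S2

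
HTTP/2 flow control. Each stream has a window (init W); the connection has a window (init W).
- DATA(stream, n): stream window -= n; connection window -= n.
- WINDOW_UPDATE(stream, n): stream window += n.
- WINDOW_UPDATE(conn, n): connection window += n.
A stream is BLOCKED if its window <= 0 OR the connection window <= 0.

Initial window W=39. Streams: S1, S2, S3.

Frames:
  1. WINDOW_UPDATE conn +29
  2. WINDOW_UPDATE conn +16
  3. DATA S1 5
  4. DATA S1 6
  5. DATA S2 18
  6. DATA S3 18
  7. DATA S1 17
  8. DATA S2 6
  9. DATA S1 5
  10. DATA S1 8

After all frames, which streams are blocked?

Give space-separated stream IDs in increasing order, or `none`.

Answer: S1

Derivation:
Op 1: conn=68 S1=39 S2=39 S3=39 blocked=[]
Op 2: conn=84 S1=39 S2=39 S3=39 blocked=[]
Op 3: conn=79 S1=34 S2=39 S3=39 blocked=[]
Op 4: conn=73 S1=28 S2=39 S3=39 blocked=[]
Op 5: conn=55 S1=28 S2=21 S3=39 blocked=[]
Op 6: conn=37 S1=28 S2=21 S3=21 blocked=[]
Op 7: conn=20 S1=11 S2=21 S3=21 blocked=[]
Op 8: conn=14 S1=11 S2=15 S3=21 blocked=[]
Op 9: conn=9 S1=6 S2=15 S3=21 blocked=[]
Op 10: conn=1 S1=-2 S2=15 S3=21 blocked=[1]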